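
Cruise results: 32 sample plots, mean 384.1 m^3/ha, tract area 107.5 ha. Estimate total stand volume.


Formula: Total Volume = Mean Volume per ha * Total Area
Total Volume = 384.1 m^3/ha * 107.5 ha
Total Volume = 41291 m^3

41291


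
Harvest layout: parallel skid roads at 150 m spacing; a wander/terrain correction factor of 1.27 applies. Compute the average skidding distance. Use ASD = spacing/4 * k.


Formula: ASD = (spacing / 4) * correction
Uncorrected distance = spacing / 4 = 150 / 4 = 37.5 m
ASD = 37.5 * 1.27 = 48 m

48


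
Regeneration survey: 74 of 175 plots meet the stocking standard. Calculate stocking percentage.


Formula: Stocking % = stocked plots / total plots * 100
Stocking = 74 / 175 * 100
Stocking = 0.4229 * 100 = 42.3%

42.3


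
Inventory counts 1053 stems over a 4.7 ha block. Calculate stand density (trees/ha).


Formula: Stand Density = N_trees / Area_ha
Density = 1053 trees / 4.7 ha
Density = 224 trees/ha

224


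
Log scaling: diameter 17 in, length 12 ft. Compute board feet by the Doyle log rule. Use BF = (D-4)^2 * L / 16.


Doyle: BF = (D - 4)^2 * L / 16
Adjusted diameter = 17 - 4 = 13 in
(D-4)^2 = 13^2 = 169
BF = 169 * 12 / 16 = 127 BF

127


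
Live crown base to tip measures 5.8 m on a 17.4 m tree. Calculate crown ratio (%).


Formula: Crown Ratio = (Crown Length / Total Height) * 100
CR = (5.8 m / 17.4 m) * 100
CR = 0.3333 * 100 = 33.3%

33.3


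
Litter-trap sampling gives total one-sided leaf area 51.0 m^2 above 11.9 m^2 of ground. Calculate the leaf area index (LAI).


Formula: LAI = total leaf area / ground area  (dimensionless)
LAI = 51.0 m^2 / 11.9 m^2
LAI = 4.29

4.29


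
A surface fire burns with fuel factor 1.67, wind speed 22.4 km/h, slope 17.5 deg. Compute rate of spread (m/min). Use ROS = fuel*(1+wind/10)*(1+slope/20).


Formula: ROS = fuel * (1 + wind/10) * (1 + slope/20)
Wind factor = 1 + 22.4/10 = 3.24
Slope factor = 1 + 17.5/20 = 1.875
ROS = 1.67 * 3.24 * 1.875 = 10.15 m/min

10.15


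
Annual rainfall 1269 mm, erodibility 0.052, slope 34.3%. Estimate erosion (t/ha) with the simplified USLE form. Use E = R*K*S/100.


Formula: E = R * K * S / 100  (simplified USLE)
R * K = 1269 * 0.052 = 65.988
E = 65.988 * 34.3 / 100 = 22.63 t/ha

22.63


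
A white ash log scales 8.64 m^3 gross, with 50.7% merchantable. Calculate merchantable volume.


Formula: MV = V_total * (merchantable_pct / 100)
Merchantable fraction = 50.7% / 100 = 0.507
MV = 8.64 m^3 * 0.507 = 4.38 m^3

4.38


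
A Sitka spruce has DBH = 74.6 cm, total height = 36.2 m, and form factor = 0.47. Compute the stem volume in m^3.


Formula: V = pi * (DBH/200)^2 * H * ff
Radius = DBH/200 = 74.6/200 = 0.373 m
Radius^2 = 0.373^2 = 0.139129 m^2
V = pi * 0.139129 * 36.2 * 0.47
V = 7.437 m^3

7.437


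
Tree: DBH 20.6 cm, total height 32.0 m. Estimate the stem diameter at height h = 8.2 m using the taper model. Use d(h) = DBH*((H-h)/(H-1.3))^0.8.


Taper: d(h) = DBH * ((H - h) / (H - 1.3))^0.8
Numerator = H - h = 32.0 - 8.2 = 23.8 m
Denominator = H - 1.3 = 32.0 - 1.3 = 30.7 m
Ratio = 23.8 / 30.7 = 0.77524
d = 20.6 * 0.77524^0.8 = 16.8 cm

16.8


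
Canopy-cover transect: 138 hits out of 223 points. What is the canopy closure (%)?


Formula: Canopy closure = covered points / total points * 100
Closure = 138 / 223 * 100
Closure = 0.6188 * 100 = 61.9%

61.9


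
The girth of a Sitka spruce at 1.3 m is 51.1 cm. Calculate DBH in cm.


Formula: DBH = C / pi
DBH = 51.1 / pi
pi = 3.14159...
DBH = 16.3 cm

16.3


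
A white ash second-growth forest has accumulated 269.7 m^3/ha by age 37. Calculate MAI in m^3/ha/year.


Formula: MAI = Total Volume / Stand Age
MAI = 269.7 m^3/ha / 37 years
MAI = 7.29 m^3/ha/year

7.29


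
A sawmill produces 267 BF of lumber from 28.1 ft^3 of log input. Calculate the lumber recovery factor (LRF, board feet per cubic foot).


Formula: LRF = Lumber Output (BF) / Log Input (ft^3)
LRF = 267 BF / 28.1 ft^3
LRF = 9.5 BF/ft^3

9.5


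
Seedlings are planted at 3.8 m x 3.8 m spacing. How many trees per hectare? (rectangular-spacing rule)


Formula: TPH = 10000 m^2/ha / (spacing_x * spacing_y)
Area per tree = 3.8 m * 3.8 m = 14.44 m^2
TPH = 10000 / 14.44 = 693 trees/ha

693


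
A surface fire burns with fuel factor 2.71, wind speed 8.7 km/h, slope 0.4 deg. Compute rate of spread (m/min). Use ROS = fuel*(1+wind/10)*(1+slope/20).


Formula: ROS = fuel * (1 + wind/10) * (1 + slope/20)
Wind factor = 1 + 8.7/10 = 1.87
Slope factor = 1 + 0.4/20 = 1.02
ROS = 2.71 * 1.87 * 1.02 = 5.17 m/min

5.17


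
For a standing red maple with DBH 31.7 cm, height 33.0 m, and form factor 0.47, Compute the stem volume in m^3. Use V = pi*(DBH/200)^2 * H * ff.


Formula: V = pi * (DBH/200)^2 * H * ff
Radius = DBH/200 = 31.7/200 = 0.1585 m
Radius^2 = 0.1585^2 = 0.02512225 m^2
V = pi * 0.02512225 * 33.0 * 0.47
V = 1.224 m^3

1.224


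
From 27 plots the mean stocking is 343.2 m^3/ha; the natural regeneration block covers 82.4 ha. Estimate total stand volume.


Formula: Total Volume = Mean Volume per ha * Total Area
Total Volume = 343.2 m^3/ha * 82.4 ha
Total Volume = 28280 m^3

28280


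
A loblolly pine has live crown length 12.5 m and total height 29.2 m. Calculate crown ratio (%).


Formula: Crown Ratio = (Crown Length / Total Height) * 100
CR = (12.5 m / 29.2 m) * 100
CR = 0.4281 * 100 = 42.8%

42.8


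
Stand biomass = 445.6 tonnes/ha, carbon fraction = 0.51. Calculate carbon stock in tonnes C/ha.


Formula: Carbon Stock = Biomass * Carbon Fraction
C = 445.6 t/ha * 0.51
C = 227.3 t C/ha

227.3


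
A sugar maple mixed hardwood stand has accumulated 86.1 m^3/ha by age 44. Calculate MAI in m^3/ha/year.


Formula: MAI = Total Volume / Stand Age
MAI = 86.1 m^3/ha / 44 years
MAI = 1.96 m^3/ha/year

1.96


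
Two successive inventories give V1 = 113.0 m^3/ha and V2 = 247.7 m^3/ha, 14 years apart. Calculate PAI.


Formula: PAI = (V_T2 - V_T1) / (T2 - T1)
Volume increment = 247.7 - 113.0 = 134.7 m^3/ha
PAI = 134.7 / 14 = 9.62 m^3/ha/year

9.62


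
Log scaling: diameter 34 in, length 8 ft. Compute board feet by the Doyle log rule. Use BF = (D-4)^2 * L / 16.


Doyle: BF = (D - 4)^2 * L / 16
Adjusted diameter = 34 - 4 = 30 in
(D-4)^2 = 30^2 = 900
BF = 900 * 8 / 16 = 450 BF

450


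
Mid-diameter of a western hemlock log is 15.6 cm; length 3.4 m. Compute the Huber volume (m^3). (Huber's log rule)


Huber: V = Am * L,  Am = pi*(Dm/200)^2
Am = pi*(15.6/200)^2 = 0.019113 m^2
V = 0.019113*3.4 = 0.065 m^3

0.065


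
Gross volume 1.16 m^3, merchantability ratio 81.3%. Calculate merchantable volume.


Formula: MV = V_total * (merchantable_pct / 100)
Merchantable fraction = 81.3% / 100 = 0.813
MV = 1.16 m^3 * 0.813 = 0.943 m^3

0.943


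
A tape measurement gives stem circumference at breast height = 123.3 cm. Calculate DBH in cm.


Formula: DBH = C / pi
DBH = 123.3 / pi
pi = 3.14159...
DBH = 39.2 cm

39.2


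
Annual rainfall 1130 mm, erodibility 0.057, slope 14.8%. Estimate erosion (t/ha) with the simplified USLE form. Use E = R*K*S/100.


Formula: E = R * K * S / 100  (simplified USLE)
R * K = 1130 * 0.057 = 64.41
E = 64.41 * 14.8 / 100 = 9.53 t/ha

9.53


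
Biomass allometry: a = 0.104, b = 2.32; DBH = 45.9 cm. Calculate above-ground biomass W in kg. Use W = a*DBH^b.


Formula: W = a * DBH^b  (allometric power law)
DBH^b = 45.9^2.32 = 7168.1227
W = 0.104 * 7168.1227 = 745.5 kg

745.5


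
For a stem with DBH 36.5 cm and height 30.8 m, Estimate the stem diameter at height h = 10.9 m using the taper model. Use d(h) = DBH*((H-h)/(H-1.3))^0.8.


Taper: d(h) = DBH * ((H - h) / (H - 1.3))^0.8
Numerator = H - h = 30.8 - 10.9 = 19.9 m
Denominator = H - 1.3 = 30.8 - 1.3 = 29.5 m
Ratio = 19.9 / 29.5 = 0.67458
d = 36.5 * 0.67458^0.8 = 26.6 cm

26.6


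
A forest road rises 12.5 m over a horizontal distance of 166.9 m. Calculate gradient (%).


Formula: Gradient = rise / run * 100
Gradient = 12.5 / 166.9 * 100 = 7.5%

7.5


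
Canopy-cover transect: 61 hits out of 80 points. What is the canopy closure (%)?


Formula: Canopy closure = covered points / total points * 100
Closure = 61 / 80 * 100
Closure = 0.7625 * 100 = 76.3%

76.3


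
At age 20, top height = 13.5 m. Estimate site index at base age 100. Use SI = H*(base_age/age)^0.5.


Formula: SI = H_dom * (base_age / age)^0.5
Age ratio = 100 / 20 = 5.0
sqrt(age_ratio) = 2.23607
SI = 13.5 * 2.23607 = 30.2 m

30.2


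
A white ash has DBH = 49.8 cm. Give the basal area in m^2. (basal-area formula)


Formula: BA = pi * (DBH/2)^2 / 10000  (cm^2 to m^2)
Radius = DBH/2 = 49.8/2 = 24.9 cm
BA = pi * 24.9^2 / 10000
   = 1947.8189 cm^2 / 10000
   = 0.1948 m^2

0.1948


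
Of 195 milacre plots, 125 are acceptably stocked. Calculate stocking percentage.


Formula: Stocking % = stocked plots / total plots * 100
Stocking = 125 / 195 * 100
Stocking = 0.641 * 100 = 64.1%

64.1


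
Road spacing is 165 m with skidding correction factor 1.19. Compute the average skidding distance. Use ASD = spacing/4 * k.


Formula: ASD = (spacing / 4) * correction
Uncorrected distance = spacing / 4 = 165 / 4 = 41.25 m
ASD = 41.25 * 1.19 = 49 m

49


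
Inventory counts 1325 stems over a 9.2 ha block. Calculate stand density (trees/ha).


Formula: Stand Density = N_trees / Area_ha
Density = 1325 trees / 9.2 ha
Density = 144 trees/ha

144


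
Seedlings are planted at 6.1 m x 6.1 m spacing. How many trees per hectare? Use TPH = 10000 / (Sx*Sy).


Formula: TPH = 10000 m^2/ha / (spacing_x * spacing_y)
Area per tree = 6.1 m * 6.1 m = 37.21 m^2
TPH = 10000 / 37.21 = 269 trees/ha

269


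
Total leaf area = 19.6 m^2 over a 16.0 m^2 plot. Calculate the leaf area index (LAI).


Formula: LAI = total leaf area / ground area  (dimensionless)
LAI = 19.6 m^2 / 16.0 m^2
LAI = 1.23

1.23


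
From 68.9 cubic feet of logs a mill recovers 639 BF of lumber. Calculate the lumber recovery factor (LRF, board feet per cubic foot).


Formula: LRF = Lumber Output (BF) / Log Input (ft^3)
LRF = 639 BF / 68.9 ft^3
LRF = 9.27 BF/ft^3

9.27


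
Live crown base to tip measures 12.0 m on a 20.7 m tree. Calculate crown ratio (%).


Formula: Crown Ratio = (Crown Length / Total Height) * 100
CR = (12.0 m / 20.7 m) * 100
CR = 0.5797 * 100 = 58.0%

58.0


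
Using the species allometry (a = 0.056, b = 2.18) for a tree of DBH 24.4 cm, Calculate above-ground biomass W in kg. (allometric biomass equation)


Formula: W = a * DBH^b  (allometric power law)
DBH^b = 24.4^2.18 = 1058.0588
W = 0.056 * 1058.0588 = 59.3 kg

59.3


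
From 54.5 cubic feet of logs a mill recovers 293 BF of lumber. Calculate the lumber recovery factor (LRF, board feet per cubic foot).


Formula: LRF = Lumber Output (BF) / Log Input (ft^3)
LRF = 293 BF / 54.5 ft^3
LRF = 5.38 BF/ft^3

5.38


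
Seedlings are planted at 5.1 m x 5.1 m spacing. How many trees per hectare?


Formula: TPH = 10000 m^2/ha / (spacing_x * spacing_y)
Area per tree = 5.1 m * 5.1 m = 26.01 m^2
TPH = 10000 / 26.01 = 384 trees/ha

384


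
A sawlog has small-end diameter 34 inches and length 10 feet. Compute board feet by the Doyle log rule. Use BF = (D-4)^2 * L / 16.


Doyle: BF = (D - 4)^2 * L / 16
Adjusted diameter = 34 - 4 = 30 in
(D-4)^2 = 30^2 = 900
BF = 900 * 10 / 16 = 563 BF

563


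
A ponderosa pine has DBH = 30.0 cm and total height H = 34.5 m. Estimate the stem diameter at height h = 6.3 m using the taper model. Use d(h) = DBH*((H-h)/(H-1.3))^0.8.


Taper: d(h) = DBH * ((H - h) / (H - 1.3))^0.8
Numerator = H - h = 34.5 - 6.3 = 28.2 m
Denominator = H - 1.3 = 34.5 - 1.3 = 33.2 m
Ratio = 28.2 / 33.2 = 0.8494
d = 30.0 * 0.8494^0.8 = 26.3 cm

26.3


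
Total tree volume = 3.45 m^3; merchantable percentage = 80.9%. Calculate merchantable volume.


Formula: MV = V_total * (merchantable_pct / 100)
Merchantable fraction = 80.9% / 100 = 0.809
MV = 3.45 m^3 * 0.809 = 2.791 m^3

2.791


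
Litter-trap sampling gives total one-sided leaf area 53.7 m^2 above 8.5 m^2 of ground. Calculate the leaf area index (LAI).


Formula: LAI = total leaf area / ground area  (dimensionless)
LAI = 53.7 m^2 / 8.5 m^2
LAI = 6.32

6.32


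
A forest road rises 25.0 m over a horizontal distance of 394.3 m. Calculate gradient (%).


Formula: Gradient = rise / run * 100
Gradient = 25.0 / 394.3 * 100 = 6.3%

6.3


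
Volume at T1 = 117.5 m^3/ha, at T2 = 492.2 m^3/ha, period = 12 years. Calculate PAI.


Formula: PAI = (V_T2 - V_T1) / (T2 - T1)
Volume increment = 492.2 - 117.5 = 374.7 m^3/ha
PAI = 374.7 / 12 = 31.23 m^3/ha/year

31.23


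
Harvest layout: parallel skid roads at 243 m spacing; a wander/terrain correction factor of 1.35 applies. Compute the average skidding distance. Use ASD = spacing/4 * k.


Formula: ASD = (spacing / 4) * correction
Uncorrected distance = spacing / 4 = 243 / 4 = 60.75 m
ASD = 60.75 * 1.35 = 82 m

82


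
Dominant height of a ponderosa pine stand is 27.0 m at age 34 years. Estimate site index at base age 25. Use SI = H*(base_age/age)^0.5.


Formula: SI = H_dom * (base_age / age)^0.5
Age ratio = 25 / 34 = 0.73529
sqrt(age_ratio) = 0.85749
SI = 27.0 * 0.85749 = 23.2 m

23.2


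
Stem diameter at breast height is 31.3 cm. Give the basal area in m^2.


Formula: BA = pi * (DBH/2)^2 / 10000  (cm^2 to m^2)
Radius = DBH/2 = 31.3/2 = 15.65 cm
BA = pi * 15.65^2 / 10000
   = 769.4467 cm^2 / 10000
   = 0.0769 m^2

0.0769


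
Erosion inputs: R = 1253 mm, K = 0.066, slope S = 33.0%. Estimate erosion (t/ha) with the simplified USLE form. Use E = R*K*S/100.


Formula: E = R * K * S / 100  (simplified USLE)
R * K = 1253 * 0.066 = 82.698
E = 82.698 * 33.0 / 100 = 27.29 t/ha

27.29


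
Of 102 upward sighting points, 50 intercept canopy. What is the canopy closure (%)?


Formula: Canopy closure = covered points / total points * 100
Closure = 50 / 102 * 100
Closure = 0.4902 * 100 = 49.0%

49.0


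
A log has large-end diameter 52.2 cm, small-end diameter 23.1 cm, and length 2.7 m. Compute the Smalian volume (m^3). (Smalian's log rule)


Smalian: V = (A1 + A2)/2 * L,  A = pi*(D/200)^2
A1 = pi*(52.2/200)^2 = 0.214008 m^2
A2 = pi*(23.1/200)^2 = 0.04191 m^2
V = (0.214008+0.04191)/2*2.7 = 0.3455 m^3

0.3455


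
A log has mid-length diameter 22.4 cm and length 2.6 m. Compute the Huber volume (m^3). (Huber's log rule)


Huber: V = Am * L,  Am = pi*(Dm/200)^2
Am = pi*(22.4/200)^2 = 0.039408 m^2
V = 0.039408*2.6 = 0.1025 m^3

0.1025


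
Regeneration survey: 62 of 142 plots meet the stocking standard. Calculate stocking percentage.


Formula: Stocking % = stocked plots / total plots * 100
Stocking = 62 / 142 * 100
Stocking = 0.4366 * 100 = 43.7%

43.7


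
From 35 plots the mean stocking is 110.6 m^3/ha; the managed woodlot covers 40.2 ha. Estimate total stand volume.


Formula: Total Volume = Mean Volume per ha * Total Area
Total Volume = 110.6 m^3/ha * 40.2 ha
Total Volume = 4446 m^3

4446


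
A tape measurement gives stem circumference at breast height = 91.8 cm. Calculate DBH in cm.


Formula: DBH = C / pi
DBH = 91.8 / pi
pi = 3.14159...
DBH = 29.2 cm

29.2


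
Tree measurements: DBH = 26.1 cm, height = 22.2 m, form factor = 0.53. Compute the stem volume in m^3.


Formula: V = pi * (DBH/200)^2 * H * ff
Radius = DBH/200 = 26.1/200 = 0.1305 m
Radius^2 = 0.1305^2 = 0.01703025 m^2
V = pi * 0.01703025 * 22.2 * 0.53
V = 0.63 m^3

0.63


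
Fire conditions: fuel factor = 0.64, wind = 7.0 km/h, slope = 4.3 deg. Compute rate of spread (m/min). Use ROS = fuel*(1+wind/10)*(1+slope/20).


Formula: ROS = fuel * (1 + wind/10) * (1 + slope/20)
Wind factor = 1 + 7.0/10 = 1.7
Slope factor = 1 + 4.3/20 = 1.215
ROS = 0.64 * 1.7 * 1.215 = 1.32 m/min

1.32


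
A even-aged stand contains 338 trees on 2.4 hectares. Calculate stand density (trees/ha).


Formula: Stand Density = N_trees / Area_ha
Density = 338 trees / 2.4 ha
Density = 141 trees/ha

141


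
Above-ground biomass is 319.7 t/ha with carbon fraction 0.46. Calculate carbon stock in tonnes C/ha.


Formula: Carbon Stock = Biomass * Carbon Fraction
C = 319.7 t/ha * 0.46
C = 147.1 t C/ha

147.1


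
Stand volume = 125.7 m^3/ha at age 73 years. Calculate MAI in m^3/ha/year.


Formula: MAI = Total Volume / Stand Age
MAI = 125.7 m^3/ha / 73 years
MAI = 1.72 m^3/ha/year

1.72


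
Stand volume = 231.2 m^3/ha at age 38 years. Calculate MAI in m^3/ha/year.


Formula: MAI = Total Volume / Stand Age
MAI = 231.2 m^3/ha / 38 years
MAI = 6.08 m^3/ha/year

6.08


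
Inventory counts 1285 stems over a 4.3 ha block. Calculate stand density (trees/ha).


Formula: Stand Density = N_trees / Area_ha
Density = 1285 trees / 4.3 ha
Density = 299 trees/ha

299


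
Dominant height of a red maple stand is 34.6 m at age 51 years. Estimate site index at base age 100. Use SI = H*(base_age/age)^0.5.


Formula: SI = H_dom * (base_age / age)^0.5
Age ratio = 100 / 51 = 1.96078
sqrt(age_ratio) = 1.40028
SI = 34.6 * 1.40028 = 48.4 m

48.4


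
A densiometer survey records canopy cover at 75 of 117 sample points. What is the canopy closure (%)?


Formula: Canopy closure = covered points / total points * 100
Closure = 75 / 117 * 100
Closure = 0.641 * 100 = 64.1%

64.1


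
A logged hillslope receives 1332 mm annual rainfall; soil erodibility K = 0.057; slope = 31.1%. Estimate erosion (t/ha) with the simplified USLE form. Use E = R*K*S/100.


Formula: E = R * K * S / 100  (simplified USLE)
R * K = 1332 * 0.057 = 75.924
E = 75.924 * 31.1 / 100 = 23.61 t/ha

23.61


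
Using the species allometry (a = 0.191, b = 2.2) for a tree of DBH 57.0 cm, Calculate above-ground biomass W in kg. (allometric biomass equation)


Formula: W = a * DBH^b  (allometric power law)
DBH^b = 57.0^2.2 = 7293.3102
W = 0.191 * 7293.3102 = 1393.0 kg

1393.0


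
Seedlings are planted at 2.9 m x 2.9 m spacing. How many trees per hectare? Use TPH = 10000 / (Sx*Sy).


Formula: TPH = 10000 m^2/ha / (spacing_x * spacing_y)
Area per tree = 2.9 m * 2.9 m = 8.41 m^2
TPH = 10000 / 8.41 = 1189 trees/ha

1189


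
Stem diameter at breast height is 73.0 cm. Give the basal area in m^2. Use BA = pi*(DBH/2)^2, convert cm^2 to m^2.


Formula: BA = pi * (DBH/2)^2 / 10000  (cm^2 to m^2)
Radius = DBH/2 = 73.0/2 = 36.5 cm
BA = pi * 36.5^2 / 10000
   = 4185.3868 cm^2 / 10000
   = 0.4185 m^2

0.4185


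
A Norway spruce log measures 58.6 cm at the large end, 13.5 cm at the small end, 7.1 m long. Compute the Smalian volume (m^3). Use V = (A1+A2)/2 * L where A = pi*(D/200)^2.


Smalian: V = (A1 + A2)/2 * L,  A = pi*(D/200)^2
A1 = pi*(58.6/200)^2 = 0.269703 m^2
A2 = pi*(13.5/200)^2 = 0.014314 m^2
V = (0.269703+0.014314)/2*7.1 = 1.0083 m^3

1.0083


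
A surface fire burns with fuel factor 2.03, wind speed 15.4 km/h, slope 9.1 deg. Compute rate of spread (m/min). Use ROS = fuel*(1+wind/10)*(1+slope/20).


Formula: ROS = fuel * (1 + wind/10) * (1 + slope/20)
Wind factor = 1 + 15.4/10 = 2.54
Slope factor = 1 + 9.1/20 = 1.455
ROS = 2.03 * 2.54 * 1.455 = 7.5 m/min

7.5


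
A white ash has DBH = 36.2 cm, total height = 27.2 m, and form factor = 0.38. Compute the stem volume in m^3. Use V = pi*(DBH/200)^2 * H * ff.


Formula: V = pi * (DBH/200)^2 * H * ff
Radius = DBH/200 = 36.2/200 = 0.181 m
Radius^2 = 0.181^2 = 0.032761 m^2
V = pi * 0.032761 * 27.2 * 0.38
V = 1.064 m^3

1.064


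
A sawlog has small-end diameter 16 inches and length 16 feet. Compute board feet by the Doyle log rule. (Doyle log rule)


Doyle: BF = (D - 4)^2 * L / 16
Adjusted diameter = 16 - 4 = 12 in
(D-4)^2 = 12^2 = 144
BF = 144 * 16 / 16 = 144 BF

144


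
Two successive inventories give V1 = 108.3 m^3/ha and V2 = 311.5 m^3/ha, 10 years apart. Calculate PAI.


Formula: PAI = (V_T2 - V_T1) / (T2 - T1)
Volume increment = 311.5 - 108.3 = 203.2 m^3/ha
PAI = 203.2 / 10 = 20.32 m^3/ha/year

20.32


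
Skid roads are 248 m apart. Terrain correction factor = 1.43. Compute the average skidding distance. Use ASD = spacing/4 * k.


Formula: ASD = (spacing / 4) * correction
Uncorrected distance = spacing / 4 = 248 / 4 = 62 m
ASD = 62 * 1.43 = 89 m

89


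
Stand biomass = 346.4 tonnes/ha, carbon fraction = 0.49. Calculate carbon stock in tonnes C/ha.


Formula: Carbon Stock = Biomass * Carbon Fraction
C = 346.4 t/ha * 0.49
C = 169.7 t C/ha

169.7


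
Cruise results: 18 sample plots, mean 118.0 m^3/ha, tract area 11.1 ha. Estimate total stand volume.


Formula: Total Volume = Mean Volume per ha * Total Area
Total Volume = 118.0 m^3/ha * 11.1 ha
Total Volume = 1310 m^3

1310


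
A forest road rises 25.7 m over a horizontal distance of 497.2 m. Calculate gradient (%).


Formula: Gradient = rise / run * 100
Gradient = 25.7 / 497.2 * 100 = 5.2%

5.2


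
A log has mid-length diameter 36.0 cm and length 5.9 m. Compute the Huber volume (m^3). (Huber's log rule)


Huber: V = Am * L,  Am = pi*(Dm/200)^2
Am = pi*(36.0/200)^2 = 0.101788 m^2
V = 0.101788*5.9 = 0.6005 m^3

0.6005


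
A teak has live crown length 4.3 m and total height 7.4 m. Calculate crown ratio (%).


Formula: Crown Ratio = (Crown Length / Total Height) * 100
CR = (4.3 m / 7.4 m) * 100
CR = 0.5811 * 100 = 58.1%

58.1


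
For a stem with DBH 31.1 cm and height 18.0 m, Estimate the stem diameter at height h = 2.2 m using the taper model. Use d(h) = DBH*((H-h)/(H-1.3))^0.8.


Taper: d(h) = DBH * ((H - h) / (H - 1.3))^0.8
Numerator = H - h = 18.0 - 2.2 = 15.8 m
Denominator = H - 1.3 = 18.0 - 1.3 = 16.7 m
Ratio = 15.8 / 16.7 = 0.94611
d = 31.1 * 0.94611^0.8 = 29.8 cm

29.8


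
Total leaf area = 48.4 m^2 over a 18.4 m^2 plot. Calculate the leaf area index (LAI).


Formula: LAI = total leaf area / ground area  (dimensionless)
LAI = 48.4 m^2 / 18.4 m^2
LAI = 2.63

2.63


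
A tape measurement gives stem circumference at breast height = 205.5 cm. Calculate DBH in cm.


Formula: DBH = C / pi
DBH = 205.5 / pi
pi = 3.14159...
DBH = 65.4 cm

65.4


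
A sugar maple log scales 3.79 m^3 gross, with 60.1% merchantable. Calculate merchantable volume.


Formula: MV = V_total * (merchantable_pct / 100)
Merchantable fraction = 60.1% / 100 = 0.601
MV = 3.79 m^3 * 0.601 = 2.278 m^3

2.278


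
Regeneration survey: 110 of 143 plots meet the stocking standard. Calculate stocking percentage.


Formula: Stocking % = stocked plots / total plots * 100
Stocking = 110 / 143 * 100
Stocking = 0.7692 * 100 = 76.9%

76.9


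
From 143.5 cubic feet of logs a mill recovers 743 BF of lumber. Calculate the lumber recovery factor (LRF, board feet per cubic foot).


Formula: LRF = Lumber Output (BF) / Log Input (ft^3)
LRF = 743 BF / 143.5 ft^3
LRF = 5.18 BF/ft^3

5.18


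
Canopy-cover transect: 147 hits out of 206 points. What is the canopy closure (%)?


Formula: Canopy closure = covered points / total points * 100
Closure = 147 / 206 * 100
Closure = 0.7136 * 100 = 71.4%

71.4


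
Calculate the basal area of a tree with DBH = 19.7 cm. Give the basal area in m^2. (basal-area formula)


Formula: BA = pi * (DBH/2)^2 / 10000  (cm^2 to m^2)
Radius = DBH/2 = 19.7/2 = 9.85 cm
BA = pi * 9.85^2 / 10000
   = 304.8052 cm^2 / 10000
   = 0.0305 m^2

0.0305


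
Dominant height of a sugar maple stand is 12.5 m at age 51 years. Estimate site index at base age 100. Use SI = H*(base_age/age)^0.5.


Formula: SI = H_dom * (base_age / age)^0.5
Age ratio = 100 / 51 = 1.96078
sqrt(age_ratio) = 1.40028
SI = 12.5 * 1.40028 = 17.5 m

17.5


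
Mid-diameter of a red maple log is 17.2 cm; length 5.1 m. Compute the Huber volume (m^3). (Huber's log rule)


Huber: V = Am * L,  Am = pi*(Dm/200)^2
Am = pi*(17.2/200)^2 = 0.023235 m^2
V = 0.023235*5.1 = 0.1185 m^3

0.1185


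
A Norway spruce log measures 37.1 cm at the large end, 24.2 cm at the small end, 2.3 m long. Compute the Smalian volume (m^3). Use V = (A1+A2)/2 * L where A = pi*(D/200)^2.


Smalian: V = (A1 + A2)/2 * L,  A = pi*(D/200)^2
A1 = pi*(37.1/200)^2 = 0.108103 m^2
A2 = pi*(24.2/200)^2 = 0.045996 m^2
V = (0.108103+0.045996)/2*2.3 = 0.1772 m^3

0.1772


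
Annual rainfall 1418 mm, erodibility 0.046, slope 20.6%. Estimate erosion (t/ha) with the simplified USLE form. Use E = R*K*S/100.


Formula: E = R * K * S / 100  (simplified USLE)
R * K = 1418 * 0.046 = 65.228
E = 65.228 * 20.6 / 100 = 13.44 t/ha

13.44


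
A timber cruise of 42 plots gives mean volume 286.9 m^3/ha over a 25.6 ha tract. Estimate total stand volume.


Formula: Total Volume = Mean Volume per ha * Total Area
Total Volume = 286.9 m^3/ha * 25.6 ha
Total Volume = 7345 m^3

7345


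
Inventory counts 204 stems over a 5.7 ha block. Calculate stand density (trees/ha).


Formula: Stand Density = N_trees / Area_ha
Density = 204 trees / 5.7 ha
Density = 36 trees/ha

36


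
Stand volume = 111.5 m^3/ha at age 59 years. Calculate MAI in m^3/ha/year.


Formula: MAI = Total Volume / Stand Age
MAI = 111.5 m^3/ha / 59 years
MAI = 1.89 m^3/ha/year

1.89


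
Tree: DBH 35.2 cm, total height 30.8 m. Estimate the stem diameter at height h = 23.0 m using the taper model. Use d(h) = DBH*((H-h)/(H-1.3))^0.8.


Taper: d(h) = DBH * ((H - h) / (H - 1.3))^0.8
Numerator = H - h = 30.8 - 23.0 = 7.8 m
Denominator = H - 1.3 = 30.8 - 1.3 = 29.5 m
Ratio = 7.8 / 29.5 = 0.26441
d = 35.2 * 0.26441^0.8 = 12.1 cm

12.1


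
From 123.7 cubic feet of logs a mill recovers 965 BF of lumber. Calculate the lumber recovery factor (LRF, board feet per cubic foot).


Formula: LRF = Lumber Output (BF) / Log Input (ft^3)
LRF = 965 BF / 123.7 ft^3
LRF = 7.8 BF/ft^3

7.8


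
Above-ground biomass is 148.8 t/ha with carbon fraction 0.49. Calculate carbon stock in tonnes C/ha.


Formula: Carbon Stock = Biomass * Carbon Fraction
C = 148.8 t/ha * 0.49
C = 72.9 t C/ha

72.9


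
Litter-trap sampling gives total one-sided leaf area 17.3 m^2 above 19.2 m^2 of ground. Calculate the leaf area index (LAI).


Formula: LAI = total leaf area / ground area  (dimensionless)
LAI = 17.3 m^2 / 19.2 m^2
LAI = 0.9

0.9


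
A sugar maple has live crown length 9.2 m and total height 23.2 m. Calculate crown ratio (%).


Formula: Crown Ratio = (Crown Length / Total Height) * 100
CR = (9.2 m / 23.2 m) * 100
CR = 0.3966 * 100 = 39.7%

39.7


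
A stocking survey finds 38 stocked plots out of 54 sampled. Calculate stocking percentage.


Formula: Stocking % = stocked plots / total plots * 100
Stocking = 38 / 54 * 100
Stocking = 0.7037 * 100 = 70.4%

70.4


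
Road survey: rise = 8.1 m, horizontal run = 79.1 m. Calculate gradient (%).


Formula: Gradient = rise / run * 100
Gradient = 8.1 / 79.1 * 100 = 10.2%

10.2


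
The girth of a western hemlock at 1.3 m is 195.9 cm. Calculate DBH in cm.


Formula: DBH = C / pi
DBH = 195.9 / pi
pi = 3.14159...
DBH = 62.4 cm

62.4


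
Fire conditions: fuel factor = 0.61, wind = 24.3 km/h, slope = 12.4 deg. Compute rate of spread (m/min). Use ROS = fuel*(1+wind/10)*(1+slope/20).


Formula: ROS = fuel * (1 + wind/10) * (1 + slope/20)
Wind factor = 1 + 24.3/10 = 3.43
Slope factor = 1 + 12.4/20 = 1.62
ROS = 0.61 * 3.43 * 1.62 = 3.39 m/min

3.39


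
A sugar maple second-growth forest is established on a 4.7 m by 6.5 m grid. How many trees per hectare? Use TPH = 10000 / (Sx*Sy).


Formula: TPH = 10000 m^2/ha / (spacing_x * spacing_y)
Area per tree = 4.7 m * 6.5 m = 30.55 m^2
TPH = 10000 / 30.55 = 327 trees/ha

327


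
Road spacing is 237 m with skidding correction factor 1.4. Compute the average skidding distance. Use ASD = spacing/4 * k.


Formula: ASD = (spacing / 4) * correction
Uncorrected distance = spacing / 4 = 237 / 4 = 59.25 m
ASD = 59.25 * 1.4 = 83 m

83


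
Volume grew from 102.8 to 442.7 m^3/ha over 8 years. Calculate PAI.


Formula: PAI = (V_T2 - V_T1) / (T2 - T1)
Volume increment = 442.7 - 102.8 = 339.9 m^3/ha
PAI = 339.9 / 8 = 42.49 m^3/ha/year

42.49


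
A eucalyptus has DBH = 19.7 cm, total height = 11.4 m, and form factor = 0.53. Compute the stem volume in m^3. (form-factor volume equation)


Formula: V = pi * (DBH/200)^2 * H * ff
Radius = DBH/200 = 19.7/200 = 0.0985 m
Radius^2 = 0.0985^2 = 0.00970225 m^2
V = pi * 0.00970225 * 11.4 * 0.53
V = 0.184 m^3

0.184


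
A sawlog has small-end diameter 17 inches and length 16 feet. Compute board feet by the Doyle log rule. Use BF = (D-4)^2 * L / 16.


Doyle: BF = (D - 4)^2 * L / 16
Adjusted diameter = 17 - 4 = 13 in
(D-4)^2 = 13^2 = 169
BF = 169 * 16 / 16 = 169 BF

169


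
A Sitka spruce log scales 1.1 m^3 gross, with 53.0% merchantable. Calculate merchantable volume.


Formula: MV = V_total * (merchantable_pct / 100)
Merchantable fraction = 53.0% / 100 = 0.53
MV = 1.1 m^3 * 0.53 = 0.583 m^3

0.583


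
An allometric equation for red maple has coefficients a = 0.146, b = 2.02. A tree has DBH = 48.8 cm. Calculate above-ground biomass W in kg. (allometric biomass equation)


Formula: W = a * DBH^b  (allometric power law)
DBH^b = 48.8^2.02 = 2573.997
W = 0.146 * 2573.997 = 375.8 kg

375.8


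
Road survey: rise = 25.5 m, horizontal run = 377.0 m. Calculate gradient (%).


Formula: Gradient = rise / run * 100
Gradient = 25.5 / 377.0 * 100 = 6.8%

6.8


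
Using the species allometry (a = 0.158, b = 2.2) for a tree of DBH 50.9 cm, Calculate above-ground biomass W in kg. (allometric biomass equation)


Formula: W = a * DBH^b  (allometric power law)
DBH^b = 50.9^2.2 = 5685.6369
W = 0.158 * 5685.6369 = 898.3 kg

898.3


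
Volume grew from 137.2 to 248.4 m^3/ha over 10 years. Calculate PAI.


Formula: PAI = (V_T2 - V_T1) / (T2 - T1)
Volume increment = 248.4 - 137.2 = 111.2 m^3/ha
PAI = 111.2 / 10 = 11.12 m^3/ha/year

11.12


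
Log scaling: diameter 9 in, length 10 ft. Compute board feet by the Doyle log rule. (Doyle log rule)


Doyle: BF = (D - 4)^2 * L / 16
Adjusted diameter = 9 - 4 = 5 in
(D-4)^2 = 5^2 = 25
BF = 25 * 10 / 16 = 16 BF

16


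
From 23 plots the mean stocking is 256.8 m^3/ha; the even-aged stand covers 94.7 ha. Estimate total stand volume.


Formula: Total Volume = Mean Volume per ha * Total Area
Total Volume = 256.8 m^3/ha * 94.7 ha
Total Volume = 24319 m^3

24319


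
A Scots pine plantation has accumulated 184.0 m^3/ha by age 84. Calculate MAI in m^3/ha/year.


Formula: MAI = Total Volume / Stand Age
MAI = 184.0 m^3/ha / 84 years
MAI = 2.19 m^3/ha/year

2.19


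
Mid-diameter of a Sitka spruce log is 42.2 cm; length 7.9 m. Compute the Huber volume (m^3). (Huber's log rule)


Huber: V = Am * L,  Am = pi*(Dm/200)^2
Am = pi*(42.2/200)^2 = 0.139867 m^2
V = 0.139867*7.9 = 1.1049 m^3

1.1049


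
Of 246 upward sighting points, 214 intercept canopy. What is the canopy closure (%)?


Formula: Canopy closure = covered points / total points * 100
Closure = 214 / 246 * 100
Closure = 0.8699 * 100 = 87.0%

87.0


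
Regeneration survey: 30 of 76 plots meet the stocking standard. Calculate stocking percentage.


Formula: Stocking % = stocked plots / total plots * 100
Stocking = 30 / 76 * 100
Stocking = 0.3947 * 100 = 39.5%

39.5


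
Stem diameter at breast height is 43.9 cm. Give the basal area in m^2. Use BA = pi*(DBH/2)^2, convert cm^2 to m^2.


Formula: BA = pi * (DBH/2)^2 / 10000  (cm^2 to m^2)
Radius = DBH/2 = 43.9/2 = 21.95 cm
BA = pi * 21.95^2 / 10000
   = 1513.6272 cm^2 / 10000
   = 0.1514 m^2

0.1514


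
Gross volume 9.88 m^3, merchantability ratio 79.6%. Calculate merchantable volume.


Formula: MV = V_total * (merchantable_pct / 100)
Merchantable fraction = 79.6% / 100 = 0.796
MV = 9.88 m^3 * 0.796 = 7.864 m^3

7.864


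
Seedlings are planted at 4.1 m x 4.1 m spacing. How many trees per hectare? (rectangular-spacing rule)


Formula: TPH = 10000 m^2/ha / (spacing_x * spacing_y)
Area per tree = 4.1 m * 4.1 m = 16.81 m^2
TPH = 10000 / 16.81 = 595 trees/ha

595


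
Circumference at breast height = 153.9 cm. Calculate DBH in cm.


Formula: DBH = C / pi
DBH = 153.9 / pi
pi = 3.14159...
DBH = 49.0 cm

49.0


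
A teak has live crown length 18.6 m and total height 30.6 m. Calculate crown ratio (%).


Formula: Crown Ratio = (Crown Length / Total Height) * 100
CR = (18.6 m / 30.6 m) * 100
CR = 0.6078 * 100 = 60.8%

60.8


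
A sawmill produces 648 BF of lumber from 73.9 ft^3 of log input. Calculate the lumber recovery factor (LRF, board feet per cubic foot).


Formula: LRF = Lumber Output (BF) / Log Input (ft^3)
LRF = 648 BF / 73.9 ft^3
LRF = 8.77 BF/ft^3

8.77


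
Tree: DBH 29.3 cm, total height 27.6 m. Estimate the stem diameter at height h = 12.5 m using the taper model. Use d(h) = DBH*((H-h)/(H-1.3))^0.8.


Taper: d(h) = DBH * ((H - h) / (H - 1.3))^0.8
Numerator = H - h = 27.6 - 12.5 = 15.1 m
Denominator = H - 1.3 = 27.6 - 1.3 = 26.3 m
Ratio = 15.1 / 26.3 = 0.57414
d = 29.3 * 0.57414^0.8 = 18.8 cm

18.8


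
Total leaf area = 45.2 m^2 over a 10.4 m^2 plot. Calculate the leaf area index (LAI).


Formula: LAI = total leaf area / ground area  (dimensionless)
LAI = 45.2 m^2 / 10.4 m^2
LAI = 4.35

4.35


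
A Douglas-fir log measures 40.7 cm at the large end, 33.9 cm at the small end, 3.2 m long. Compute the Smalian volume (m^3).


Smalian: V = (A1 + A2)/2 * L,  A = pi*(D/200)^2
A1 = pi*(40.7/200)^2 = 0.1301 m^2
A2 = pi*(33.9/200)^2 = 0.090259 m^2
V = (0.1301+0.090259)/2*3.2 = 0.3526 m^3

0.3526


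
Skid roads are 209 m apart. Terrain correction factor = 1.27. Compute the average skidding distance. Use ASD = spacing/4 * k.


Formula: ASD = (spacing / 4) * correction
Uncorrected distance = spacing / 4 = 209 / 4 = 52.25 m
ASD = 52.25 * 1.27 = 66 m

66


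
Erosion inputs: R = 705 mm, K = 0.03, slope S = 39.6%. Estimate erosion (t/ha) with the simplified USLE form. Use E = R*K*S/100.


Formula: E = R * K * S / 100  (simplified USLE)
R * K = 705 * 0.03 = 21.15
E = 21.15 * 39.6 / 100 = 8.38 t/ha

8.38


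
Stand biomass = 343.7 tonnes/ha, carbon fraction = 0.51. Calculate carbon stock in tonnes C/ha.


Formula: Carbon Stock = Biomass * Carbon Fraction
C = 343.7 t/ha * 0.51
C = 175.3 t C/ha

175.3


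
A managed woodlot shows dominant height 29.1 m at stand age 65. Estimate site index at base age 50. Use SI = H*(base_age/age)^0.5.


Formula: SI = H_dom * (base_age / age)^0.5
Age ratio = 50 / 65 = 0.76923
sqrt(age_ratio) = 0.87706
SI = 29.1 * 0.87706 = 25.5 m

25.5


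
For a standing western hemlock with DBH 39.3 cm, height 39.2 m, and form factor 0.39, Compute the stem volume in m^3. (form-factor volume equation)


Formula: V = pi * (DBH/200)^2 * H * ff
Radius = DBH/200 = 39.3/200 = 0.1965 m
Radius^2 = 0.1965^2 = 0.03861225 m^2
V = pi * 0.03861225 * 39.2 * 0.39
V = 1.854 m^3

1.854


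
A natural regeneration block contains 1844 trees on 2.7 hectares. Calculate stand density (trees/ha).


Formula: Stand Density = N_trees / Area_ha
Density = 1844 trees / 2.7 ha
Density = 683 trees/ha

683


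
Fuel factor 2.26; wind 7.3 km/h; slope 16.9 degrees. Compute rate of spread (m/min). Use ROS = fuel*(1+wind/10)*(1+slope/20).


Formula: ROS = fuel * (1 + wind/10) * (1 + slope/20)
Wind factor = 1 + 7.3/10 = 1.73
Slope factor = 1 + 16.9/20 = 1.845
ROS = 2.26 * 1.73 * 1.845 = 7.21 m/min

7.21


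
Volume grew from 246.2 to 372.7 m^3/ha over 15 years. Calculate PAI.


Formula: PAI = (V_T2 - V_T1) / (T2 - T1)
Volume increment = 372.7 - 246.2 = 126.5 m^3/ha
PAI = 126.5 / 15 = 8.43 m^3/ha/year

8.43


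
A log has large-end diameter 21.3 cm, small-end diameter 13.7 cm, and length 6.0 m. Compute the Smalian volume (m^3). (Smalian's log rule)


Smalian: V = (A1 + A2)/2 * L,  A = pi*(D/200)^2
A1 = pi*(21.3/200)^2 = 0.035633 m^2
A2 = pi*(13.7/200)^2 = 0.014741 m^2
V = (0.035633+0.014741)/2*6.0 = 0.1511 m^3

0.1511


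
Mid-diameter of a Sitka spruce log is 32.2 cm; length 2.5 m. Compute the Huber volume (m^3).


Huber: V = Am * L,  Am = pi*(Dm/200)^2
Am = pi*(32.2/200)^2 = 0.081433 m^2
V = 0.081433*2.5 = 0.2036 m^3

0.2036


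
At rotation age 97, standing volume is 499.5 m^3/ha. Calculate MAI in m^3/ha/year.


Formula: MAI = Total Volume / Stand Age
MAI = 499.5 m^3/ha / 97 years
MAI = 5.15 m^3/ha/year

5.15


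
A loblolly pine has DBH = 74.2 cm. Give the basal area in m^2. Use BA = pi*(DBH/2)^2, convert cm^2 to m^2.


Formula: BA = pi * (DBH/2)^2 / 10000  (cm^2 to m^2)
Radius = DBH/2 = 74.2/2 = 37.1 cm
BA = pi * 37.1^2 / 10000
   = 4324.1195 cm^2 / 10000
   = 0.4324 m^2

0.4324


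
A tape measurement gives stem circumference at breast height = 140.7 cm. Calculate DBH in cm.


Formula: DBH = C / pi
DBH = 140.7 / pi
pi = 3.14159...
DBH = 44.8 cm

44.8


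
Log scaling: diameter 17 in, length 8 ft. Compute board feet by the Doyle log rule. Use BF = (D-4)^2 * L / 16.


Doyle: BF = (D - 4)^2 * L / 16
Adjusted diameter = 17 - 4 = 13 in
(D-4)^2 = 13^2 = 169
BF = 169 * 8 / 16 = 85 BF

85


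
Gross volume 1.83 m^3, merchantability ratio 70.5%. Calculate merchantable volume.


Formula: MV = V_total * (merchantable_pct / 100)
Merchantable fraction = 70.5% / 100 = 0.705
MV = 1.83 m^3 * 0.705 = 1.29 m^3

1.29


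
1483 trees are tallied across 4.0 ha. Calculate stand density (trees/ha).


Formula: Stand Density = N_trees / Area_ha
Density = 1483 trees / 4.0 ha
Density = 371 trees/ha

371


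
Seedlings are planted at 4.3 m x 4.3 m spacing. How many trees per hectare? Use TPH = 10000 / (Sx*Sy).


Formula: TPH = 10000 m^2/ha / (spacing_x * spacing_y)
Area per tree = 4.3 m * 4.3 m = 18.49 m^2
TPH = 10000 / 18.49 = 541 trees/ha

541


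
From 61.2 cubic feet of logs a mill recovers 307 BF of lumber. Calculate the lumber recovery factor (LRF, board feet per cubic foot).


Formula: LRF = Lumber Output (BF) / Log Input (ft^3)
LRF = 307 BF / 61.2 ft^3
LRF = 5.02 BF/ft^3

5.02


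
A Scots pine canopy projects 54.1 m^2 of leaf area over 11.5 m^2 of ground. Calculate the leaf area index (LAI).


Formula: LAI = total leaf area / ground area  (dimensionless)
LAI = 54.1 m^2 / 11.5 m^2
LAI = 4.7

4.7


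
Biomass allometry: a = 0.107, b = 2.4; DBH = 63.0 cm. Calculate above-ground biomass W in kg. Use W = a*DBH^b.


Formula: W = a * DBH^b  (allometric power law)
DBH^b = 63.0^2.4 = 20816.9605
W = 0.107 * 20816.9605 = 2227.4 kg

2227.4


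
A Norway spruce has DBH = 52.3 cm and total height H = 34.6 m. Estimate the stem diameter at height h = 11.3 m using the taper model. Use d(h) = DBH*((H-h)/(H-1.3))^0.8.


Taper: d(h) = DBH * ((H - h) / (H - 1.3))^0.8
Numerator = H - h = 34.6 - 11.3 = 23.3 m
Denominator = H - 1.3 = 34.6 - 1.3 = 33.3 m
Ratio = 23.3 / 33.3 = 0.6997
d = 52.3 * 0.6997^0.8 = 39.3 cm

39.3


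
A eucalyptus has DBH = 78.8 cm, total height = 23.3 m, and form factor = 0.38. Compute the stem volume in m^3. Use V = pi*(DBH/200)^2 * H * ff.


Formula: V = pi * (DBH/200)^2 * H * ff
Radius = DBH/200 = 78.8/200 = 0.394 m
Radius^2 = 0.394^2 = 0.155236 m^2
V = pi * 0.155236 * 23.3 * 0.38
V = 4.318 m^3

4.318


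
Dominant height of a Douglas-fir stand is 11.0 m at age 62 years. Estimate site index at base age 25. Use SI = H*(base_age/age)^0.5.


Formula: SI = H_dom * (base_age / age)^0.5
Age ratio = 25 / 62 = 0.40323
sqrt(age_ratio) = 0.635
SI = 11.0 * 0.635 = 7.0 m

7.0


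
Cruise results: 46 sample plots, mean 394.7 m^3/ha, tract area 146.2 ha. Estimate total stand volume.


Formula: Total Volume = Mean Volume per ha * Total Area
Total Volume = 394.7 m^3/ha * 146.2 ha
Total Volume = 57705 m^3

57705


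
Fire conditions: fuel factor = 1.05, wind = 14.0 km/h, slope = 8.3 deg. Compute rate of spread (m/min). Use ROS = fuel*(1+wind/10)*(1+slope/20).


Formula: ROS = fuel * (1 + wind/10) * (1 + slope/20)
Wind factor = 1 + 14.0/10 = 2.4
Slope factor = 1 + 8.3/20 = 1.415
ROS = 1.05 * 2.4 * 1.415 = 3.57 m/min

3.57


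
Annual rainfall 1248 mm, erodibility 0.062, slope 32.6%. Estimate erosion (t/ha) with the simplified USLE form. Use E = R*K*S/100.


Formula: E = R * K * S / 100  (simplified USLE)
R * K = 1248 * 0.062 = 77.376
E = 77.376 * 32.6 / 100 = 25.22 t/ha

25.22
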